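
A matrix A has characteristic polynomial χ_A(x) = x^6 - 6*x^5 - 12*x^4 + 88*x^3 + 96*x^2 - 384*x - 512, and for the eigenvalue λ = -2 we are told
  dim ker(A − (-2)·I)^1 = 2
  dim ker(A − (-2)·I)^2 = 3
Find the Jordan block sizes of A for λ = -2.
Block sizes for λ = -2: [2, 1]

From the dimensions of kernels of powers, the number of Jordan blocks of size at least j is d_j − d_{j−1} where d_j = dim ker(N^j) (with d_0 = 0). Computing the differences gives [2, 1].
The number of blocks of size exactly k is (#blocks of size ≥ k) − (#blocks of size ≥ k + 1), so the partition is: 1 block(s) of size 1, 1 block(s) of size 2.
In nonincreasing order the block sizes are [2, 1].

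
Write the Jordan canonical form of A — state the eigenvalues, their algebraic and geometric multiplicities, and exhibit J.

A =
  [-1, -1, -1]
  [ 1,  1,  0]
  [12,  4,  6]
J_3(2)

The characteristic polynomial is
  det(x·I − A) = x^3 - 6*x^2 + 12*x - 8 = (x - 2)^3

Eigenvalues and multiplicities (the geometric multiplicity of λ is n − rank(A − λI), which equals the number of Jordan blocks for λ):
  λ = 2: algebraic multiplicity = 3, geometric multiplicity = 1

Determining the block sizes for each eigenvalue:
  λ = 2: one block (gm = 1), so the single block has size am = 3 → block sizes [3]

Assembling the blocks gives a Jordan form
J =
  [2, 1, 0]
  [0, 2, 1]
  [0, 0, 2]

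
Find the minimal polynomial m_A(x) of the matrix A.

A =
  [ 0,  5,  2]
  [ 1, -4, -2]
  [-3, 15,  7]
x^2 - 2*x + 1

The characteristic polynomial is χ_A(x) = (x - 1)^3, so the eigenvalues are known. The minimal polynomial is
  m_A(x) = Π_λ (x − λ)^{k_λ}
where k_λ is the size of the *largest* Jordan block for λ (equivalently, the smallest k with (A − λI)^k v = 0 for every generalised eigenvector v of λ).

  λ = 1: largest Jordan block has size 2, contributing (x − 1)^2

So m_A(x) = (x - 1)^2 = x^2 - 2*x + 1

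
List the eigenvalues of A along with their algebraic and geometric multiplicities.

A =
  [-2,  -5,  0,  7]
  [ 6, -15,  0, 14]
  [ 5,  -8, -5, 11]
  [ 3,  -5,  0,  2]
λ = -5: alg = 4, geom = 2

Step 1 — factor the characteristic polynomial to read off the algebraic multiplicities:
  χ_A(x) = (x + 5)^4

Step 2 — compute geometric multiplicities via the rank-nullity identity g(λ) = n − rank(A − λI):
  rank(A − (-5)·I) = 2, so dim ker(A − (-5)·I) = n − 2 = 2

Summary:
  λ = -5: algebraic multiplicity = 4, geometric multiplicity = 2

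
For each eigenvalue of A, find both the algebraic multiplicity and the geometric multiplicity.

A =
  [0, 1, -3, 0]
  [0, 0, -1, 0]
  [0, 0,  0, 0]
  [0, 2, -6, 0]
λ = 0: alg = 4, geom = 2

Step 1 — factor the characteristic polynomial to read off the algebraic multiplicities:
  χ_A(x) = x^4

Step 2 — compute geometric multiplicities via the rank-nullity identity g(λ) = n − rank(A − λI):
  rank(A − (0)·I) = 2, so dim ker(A − (0)·I) = n − 2 = 2

Summary:
  λ = 0: algebraic multiplicity = 4, geometric multiplicity = 2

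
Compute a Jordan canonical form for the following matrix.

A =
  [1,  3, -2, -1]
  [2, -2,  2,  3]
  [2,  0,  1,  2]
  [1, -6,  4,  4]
J_3(1) ⊕ J_1(1)

The characteristic polynomial is
  det(x·I − A) = x^4 - 4*x^3 + 6*x^2 - 4*x + 1 = (x - 1)^4

Eigenvalues and multiplicities (the geometric multiplicity of λ is n − rank(A − λI), which equals the number of Jordan blocks for λ):
  λ = 1: algebraic multiplicity = 4, geometric multiplicity = 2

Determining the block sizes for each eigenvalue:
  λ = 1: with am = 4 and gm = 2, the partition is not yet determined (e.g. several partitions of 4 into 2 parts exist). Let N = A − (1)·I. Computing rank(N^1) = 2, rank(N^2) = 1, rank(N^3) = 0; the number of blocks of size ≥ j is rank(N^{j−1}) − rank(N^j), giving [2, 1, 1]. So we have 1 block(s) of size 3, 1 block(s) of size 1 → block sizes [3, 1]

Assembling the blocks gives a Jordan form
J =
  [1, 1, 0, 0]
  [0, 1, 1, 0]
  [0, 0, 1, 0]
  [0, 0, 0, 1]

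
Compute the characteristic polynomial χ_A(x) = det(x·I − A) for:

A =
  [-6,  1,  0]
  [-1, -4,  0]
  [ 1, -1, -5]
x^3 + 15*x^2 + 75*x + 125

Expanding det(x·I − A) (e.g. by cofactor expansion or by noting that A is similar to its Jordan form J, which has the same characteristic polynomial as A) gives
  χ_A(x) = x^3 + 15*x^2 + 75*x + 125
which factors as (x + 5)^3. The eigenvalues (with algebraic multiplicities) are λ = -5 with multiplicity 3.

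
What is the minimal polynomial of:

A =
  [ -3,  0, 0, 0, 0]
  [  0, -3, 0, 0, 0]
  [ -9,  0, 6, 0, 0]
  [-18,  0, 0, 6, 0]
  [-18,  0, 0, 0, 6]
x^2 - 3*x - 18

The characteristic polynomial is χ_A(x) = (x - 6)^3*(x + 3)^2, so the eigenvalues are known. The minimal polynomial is
  m_A(x) = Π_λ (x − λ)^{k_λ}
where k_λ is the size of the *largest* Jordan block for λ (equivalently, the smallest k with (A − λI)^k v = 0 for every generalised eigenvector v of λ).

  λ = -3: largest Jordan block has size 1, contributing (x + 3)
  λ = 6: largest Jordan block has size 1, contributing (x − 6)

So m_A(x) = (x - 6)*(x + 3) = x^2 - 3*x - 18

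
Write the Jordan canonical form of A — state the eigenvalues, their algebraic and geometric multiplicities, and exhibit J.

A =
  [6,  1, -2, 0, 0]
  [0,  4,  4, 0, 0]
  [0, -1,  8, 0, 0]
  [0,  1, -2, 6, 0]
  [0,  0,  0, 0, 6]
J_2(6) ⊕ J_1(6) ⊕ J_1(6) ⊕ J_1(6)

The characteristic polynomial is
  det(x·I − A) = x^5 - 30*x^4 + 360*x^3 - 2160*x^2 + 6480*x - 7776 = (x - 6)^5

Eigenvalues and multiplicities (the geometric multiplicity of λ is n − rank(A − λI), which equals the number of Jordan blocks for λ):
  λ = 6: algebraic multiplicity = 5, geometric multiplicity = 4

Determining the block sizes for each eigenvalue:
  λ = 6: 4 blocks summing to 5 forces exactly one block of size 2 and the rest size 1 → block sizes [2, 1, 1, 1]

Assembling the blocks gives a Jordan form
J =
  [6, 1, 0, 0, 0]
  [0, 6, 0, 0, 0]
  [0, 0, 6, 0, 0]
  [0, 0, 0, 6, 0]
  [0, 0, 0, 0, 6]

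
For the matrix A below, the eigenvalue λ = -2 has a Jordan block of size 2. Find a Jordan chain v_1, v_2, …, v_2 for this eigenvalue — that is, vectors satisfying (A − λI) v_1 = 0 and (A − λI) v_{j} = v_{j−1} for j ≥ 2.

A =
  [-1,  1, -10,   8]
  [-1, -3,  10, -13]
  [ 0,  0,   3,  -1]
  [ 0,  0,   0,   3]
A Jordan chain for λ = -2 of length 2:
v_1 = (1, -1, 0, 0)ᵀ
v_2 = (1, 0, 0, 0)ᵀ

Let N = A − (-2)·I. We want v_2 with N^2 v_2 = 0 but N^1 v_2 ≠ 0; then v_{j-1} := N · v_j for j = 2, …, 2.

Pick v_2 = (1, 0, 0, 0)ᵀ.
Then v_1 = N · v_2 = (1, -1, 0, 0)ᵀ.

Sanity check: (A − (-2)·I) v_1 = (0, 0, 0, 0)ᵀ = 0. ✓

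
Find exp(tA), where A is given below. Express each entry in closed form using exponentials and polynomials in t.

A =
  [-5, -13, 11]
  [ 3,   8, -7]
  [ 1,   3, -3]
e^{tA} =
  [-3*t^2/2 - 5*t + 1, -3*t^2 - 13*t, 3*t^2/2 + 11*t]
  [t^2 + 3*t, 2*t^2 + 8*t + 1, -t^2 - 7*t]
  [t^2/2 + t, t^2 + 3*t, -t^2/2 - 3*t + 1]

Strategy: write A = P · J · P⁻¹ where J is a Jordan canonical form, so e^{tA} = P · e^{tJ} · P⁻¹, and e^{tJ} can be computed block-by-block.

A has Jordan form
J =
  [0, 1, 0]
  [0, 0, 1]
  [0, 0, 0]
(up to reordering of blocks).

Per-block formulas:
  For a 3×3 Jordan block J_3(0): exp(t · J_3(0)) = e^(0t)·(I + t·N + (t^2/2)·N^2), where N is the 3×3 nilpotent shift.

After assembling e^{tJ} and conjugating by P, we get:

e^{tA} =
  [-3*t^2/2 - 5*t + 1, -3*t^2 - 13*t, 3*t^2/2 + 11*t]
  [t^2 + 3*t, 2*t^2 + 8*t + 1, -t^2 - 7*t]
  [t^2/2 + t, t^2 + 3*t, -t^2/2 - 3*t + 1]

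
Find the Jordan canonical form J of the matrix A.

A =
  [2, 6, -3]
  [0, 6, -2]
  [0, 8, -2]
J_2(2) ⊕ J_1(2)

The characteristic polynomial is
  det(x·I − A) = x^3 - 6*x^2 + 12*x - 8 = (x - 2)^3

Eigenvalues and multiplicities (the geometric multiplicity of λ is n − rank(A − λI), which equals the number of Jordan blocks for λ):
  λ = 2: algebraic multiplicity = 3, geometric multiplicity = 2

Determining the block sizes for each eigenvalue:
  λ = 2: 2 blocks summing to 3 forces exactly one block of size 2 and the rest size 1 → block sizes [2, 1]

Assembling the blocks gives a Jordan form
J =
  [2, 1, 0]
  [0, 2, 0]
  [0, 0, 2]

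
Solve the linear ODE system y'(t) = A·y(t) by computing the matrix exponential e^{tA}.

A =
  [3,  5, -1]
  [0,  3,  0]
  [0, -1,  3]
e^{tA} =
  [exp(3*t), t^2*exp(3*t)/2 + 5*t*exp(3*t), -t*exp(3*t)]
  [0, exp(3*t), 0]
  [0, -t*exp(3*t), exp(3*t)]

Strategy: write A = P · J · P⁻¹ where J is a Jordan canonical form, so e^{tA} = P · e^{tJ} · P⁻¹, and e^{tJ} can be computed block-by-block.

A has Jordan form
J =
  [3, 1, 0]
  [0, 3, 1]
  [0, 0, 3]
(up to reordering of blocks).

Per-block formulas:
  For a 3×3 Jordan block J_3(3): exp(t · J_3(3)) = e^(3t)·(I + t·N + (t^2/2)·N^2), where N is the 3×3 nilpotent shift.

After assembling e^{tJ} and conjugating by P, we get:

e^{tA} =
  [exp(3*t), t^2*exp(3*t)/2 + 5*t*exp(3*t), -t*exp(3*t)]
  [0, exp(3*t), 0]
  [0, -t*exp(3*t), exp(3*t)]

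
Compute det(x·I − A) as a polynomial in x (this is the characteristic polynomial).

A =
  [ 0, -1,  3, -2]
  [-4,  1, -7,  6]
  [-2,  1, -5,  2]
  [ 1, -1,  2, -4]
x^4 + 8*x^3 + 24*x^2 + 32*x + 16

Expanding det(x·I − A) (e.g. by cofactor expansion or by noting that A is similar to its Jordan form J, which has the same characteristic polynomial as A) gives
  χ_A(x) = x^4 + 8*x^3 + 24*x^2 + 32*x + 16
which factors as (x + 2)^4. The eigenvalues (with algebraic multiplicities) are λ = -2 with multiplicity 4.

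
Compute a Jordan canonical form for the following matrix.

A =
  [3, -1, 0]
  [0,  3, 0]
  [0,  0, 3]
J_2(3) ⊕ J_1(3)

The characteristic polynomial is
  det(x·I − A) = x^3 - 9*x^2 + 27*x - 27 = (x - 3)^3

Eigenvalues and multiplicities (the geometric multiplicity of λ is n − rank(A − λI), which equals the number of Jordan blocks for λ):
  λ = 3: algebraic multiplicity = 3, geometric multiplicity = 2

Determining the block sizes for each eigenvalue:
  λ = 3: 2 blocks summing to 3 forces exactly one block of size 2 and the rest size 1 → block sizes [2, 1]

Assembling the blocks gives a Jordan form
J =
  [3, 1, 0]
  [0, 3, 0]
  [0, 0, 3]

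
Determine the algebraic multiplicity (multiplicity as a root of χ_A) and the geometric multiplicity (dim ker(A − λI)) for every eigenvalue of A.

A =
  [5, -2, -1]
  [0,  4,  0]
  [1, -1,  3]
λ = 4: alg = 3, geom = 1

Step 1 — factor the characteristic polynomial to read off the algebraic multiplicities:
  χ_A(x) = (x - 4)^3

Step 2 — compute geometric multiplicities via the rank-nullity identity g(λ) = n − rank(A − λI):
  rank(A − (4)·I) = 2, so dim ker(A − (4)·I) = n − 2 = 1

Summary:
  λ = 4: algebraic multiplicity = 3, geometric multiplicity = 1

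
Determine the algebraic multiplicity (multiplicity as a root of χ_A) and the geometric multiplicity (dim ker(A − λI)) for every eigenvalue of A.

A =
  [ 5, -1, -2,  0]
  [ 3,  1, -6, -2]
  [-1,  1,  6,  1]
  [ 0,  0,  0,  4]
λ = 4: alg = 4, geom = 2

Step 1 — factor the characteristic polynomial to read off the algebraic multiplicities:
  χ_A(x) = (x - 4)^4

Step 2 — compute geometric multiplicities via the rank-nullity identity g(λ) = n − rank(A − λI):
  rank(A − (4)·I) = 2, so dim ker(A − (4)·I) = n − 2 = 2

Summary:
  λ = 4: algebraic multiplicity = 4, geometric multiplicity = 2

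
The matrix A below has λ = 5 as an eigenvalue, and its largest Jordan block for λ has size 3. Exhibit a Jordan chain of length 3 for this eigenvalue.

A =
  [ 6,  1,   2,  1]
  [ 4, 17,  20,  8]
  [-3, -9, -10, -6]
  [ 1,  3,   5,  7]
A Jordan chain for λ = 5 of length 3:
v_1 = (-2, -8, 6, -2)ᵀ
v_2 = (1, 12, -9, 3)ᵀ
v_3 = (0, 1, 0, 0)ᵀ

Let N = A − (5)·I. We want v_3 with N^3 v_3 = 0 but N^2 v_3 ≠ 0; then v_{j-1} := N · v_j for j = 3, …, 2.

Pick v_3 = (0, 1, 0, 0)ᵀ.
Then v_2 = N · v_3 = (1, 12, -9, 3)ᵀ.
Then v_1 = N · v_2 = (-2, -8, 6, -2)ᵀ.

Sanity check: (A − (5)·I) v_1 = (0, 0, 0, 0)ᵀ = 0. ✓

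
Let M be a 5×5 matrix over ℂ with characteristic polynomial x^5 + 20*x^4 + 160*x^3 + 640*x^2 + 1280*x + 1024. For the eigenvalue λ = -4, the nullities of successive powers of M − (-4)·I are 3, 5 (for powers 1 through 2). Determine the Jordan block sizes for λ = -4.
Block sizes for λ = -4: [2, 2, 1]

From the dimensions of kernels of powers, the number of Jordan blocks of size at least j is d_j − d_{j−1} where d_j = dim ker(N^j) (with d_0 = 0). Computing the differences gives [3, 2].
The number of blocks of size exactly k is (#blocks of size ≥ k) − (#blocks of size ≥ k + 1), so the partition is: 1 block(s) of size 1, 2 block(s) of size 2.
In nonincreasing order the block sizes are [2, 2, 1].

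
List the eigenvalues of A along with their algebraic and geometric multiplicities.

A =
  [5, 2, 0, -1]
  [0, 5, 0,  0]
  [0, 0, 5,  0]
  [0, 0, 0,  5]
λ = 5: alg = 4, geom = 3

Step 1 — factor the characteristic polynomial to read off the algebraic multiplicities:
  χ_A(x) = (x - 5)^4

Step 2 — compute geometric multiplicities via the rank-nullity identity g(λ) = n − rank(A − λI):
  rank(A − (5)·I) = 1, so dim ker(A − (5)·I) = n − 1 = 3

Summary:
  λ = 5: algebraic multiplicity = 4, geometric multiplicity = 3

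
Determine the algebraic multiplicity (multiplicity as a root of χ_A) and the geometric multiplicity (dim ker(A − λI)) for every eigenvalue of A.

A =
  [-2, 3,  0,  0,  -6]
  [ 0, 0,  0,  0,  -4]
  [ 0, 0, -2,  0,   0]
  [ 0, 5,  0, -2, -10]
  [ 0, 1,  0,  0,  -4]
λ = -2: alg = 5, geom = 4

Step 1 — factor the characteristic polynomial to read off the algebraic multiplicities:
  χ_A(x) = (x + 2)^5

Step 2 — compute geometric multiplicities via the rank-nullity identity g(λ) = n − rank(A − λI):
  rank(A − (-2)·I) = 1, so dim ker(A − (-2)·I) = n − 1 = 4

Summary:
  λ = -2: algebraic multiplicity = 5, geometric multiplicity = 4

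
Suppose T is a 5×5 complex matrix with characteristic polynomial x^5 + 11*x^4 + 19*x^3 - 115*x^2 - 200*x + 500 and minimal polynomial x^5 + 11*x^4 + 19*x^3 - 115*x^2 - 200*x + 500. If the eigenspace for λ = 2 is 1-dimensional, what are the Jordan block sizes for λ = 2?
Block sizes for λ = 2: [2]

Step 1 — from the characteristic polynomial, algebraic multiplicity of λ = 2 is 2. From dim ker(T − (2)·I) = 1, there are exactly 1 Jordan blocks for λ = 2.
Step 2 — from the minimal polynomial, the factor (x − 2)^2 tells us the largest block for λ = 2 has size 2.
Step 3 — with total size 2, 1 blocks, and largest block 2, the block sizes (in nonincreasing order) are [2].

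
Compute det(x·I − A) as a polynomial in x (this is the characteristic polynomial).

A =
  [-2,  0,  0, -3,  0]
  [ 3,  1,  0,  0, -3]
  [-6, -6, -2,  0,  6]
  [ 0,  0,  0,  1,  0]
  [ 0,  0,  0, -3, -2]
x^5 + 4*x^4 + x^3 - 10*x^2 - 4*x + 8

Expanding det(x·I − A) (e.g. by cofactor expansion or by noting that A is similar to its Jordan form J, which has the same characteristic polynomial as A) gives
  χ_A(x) = x^5 + 4*x^4 + x^3 - 10*x^2 - 4*x + 8
which factors as (x - 1)^2*(x + 2)^3. The eigenvalues (with algebraic multiplicities) are λ = -2 with multiplicity 3, λ = 1 with multiplicity 2.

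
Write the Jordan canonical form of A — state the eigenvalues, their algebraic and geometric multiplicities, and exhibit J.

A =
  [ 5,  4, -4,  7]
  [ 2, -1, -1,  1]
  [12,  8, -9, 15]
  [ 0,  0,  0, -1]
J_1(-3) ⊕ J_3(-1)

The characteristic polynomial is
  det(x·I − A) = x^4 + 6*x^3 + 12*x^2 + 10*x + 3 = (x + 1)^3*(x + 3)

Eigenvalues and multiplicities (the geometric multiplicity of λ is n − rank(A − λI), which equals the number of Jordan blocks for λ):
  λ = -3: algebraic multiplicity = 1, geometric multiplicity = 1
  λ = -1: algebraic multiplicity = 3, geometric multiplicity = 1

Determining the block sizes for each eigenvalue:
  λ = -3: one block (gm = 1), so the single block has size am = 1 → block sizes [1]
  λ = -1: one block (gm = 1), so the single block has size am = 3 → block sizes [3]

Assembling the blocks gives a Jordan form
J =
  [-3,  0,  0,  0]
  [ 0, -1,  1,  0]
  [ 0,  0, -1,  1]
  [ 0,  0,  0, -1]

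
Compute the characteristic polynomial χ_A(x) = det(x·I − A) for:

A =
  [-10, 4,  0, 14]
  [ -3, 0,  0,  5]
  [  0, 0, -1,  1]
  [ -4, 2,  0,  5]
x^4 + 6*x^3 + 13*x^2 + 12*x + 4

Expanding det(x·I − A) (e.g. by cofactor expansion or by noting that A is similar to its Jordan form J, which has the same characteristic polynomial as A) gives
  χ_A(x) = x^4 + 6*x^3 + 13*x^2 + 12*x + 4
which factors as (x + 1)^2*(x + 2)^2. The eigenvalues (with algebraic multiplicities) are λ = -2 with multiplicity 2, λ = -1 with multiplicity 2.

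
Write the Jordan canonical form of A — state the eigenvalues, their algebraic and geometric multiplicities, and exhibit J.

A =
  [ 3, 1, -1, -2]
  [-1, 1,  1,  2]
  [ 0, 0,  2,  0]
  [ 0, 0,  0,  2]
J_2(2) ⊕ J_1(2) ⊕ J_1(2)

The characteristic polynomial is
  det(x·I − A) = x^4 - 8*x^3 + 24*x^2 - 32*x + 16 = (x - 2)^4

Eigenvalues and multiplicities (the geometric multiplicity of λ is n − rank(A − λI), which equals the number of Jordan blocks for λ):
  λ = 2: algebraic multiplicity = 4, geometric multiplicity = 3

Determining the block sizes for each eigenvalue:
  λ = 2: 3 blocks summing to 4 forces exactly one block of size 2 and the rest size 1 → block sizes [2, 1, 1]

Assembling the blocks gives a Jordan form
J =
  [2, 1, 0, 0]
  [0, 2, 0, 0]
  [0, 0, 2, 0]
  [0, 0, 0, 2]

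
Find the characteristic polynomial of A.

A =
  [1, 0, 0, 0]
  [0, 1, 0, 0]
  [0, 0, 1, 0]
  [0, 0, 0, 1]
x^4 - 4*x^3 + 6*x^2 - 4*x + 1

Expanding det(x·I − A) (e.g. by cofactor expansion or by noting that A is similar to its Jordan form J, which has the same characteristic polynomial as A) gives
  χ_A(x) = x^4 - 4*x^3 + 6*x^2 - 4*x + 1
which factors as (x - 1)^4. The eigenvalues (with algebraic multiplicities) are λ = 1 with multiplicity 4.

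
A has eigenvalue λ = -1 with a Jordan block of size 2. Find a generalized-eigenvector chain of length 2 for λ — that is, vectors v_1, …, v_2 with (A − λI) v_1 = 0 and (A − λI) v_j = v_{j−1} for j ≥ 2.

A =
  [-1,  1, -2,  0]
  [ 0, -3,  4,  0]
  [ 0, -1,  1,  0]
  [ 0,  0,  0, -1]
A Jordan chain for λ = -1 of length 2:
v_1 = (1, -2, -1, 0)ᵀ
v_2 = (0, 1, 0, 0)ᵀ

Let N = A − (-1)·I. We want v_2 with N^2 v_2 = 0 but N^1 v_2 ≠ 0; then v_{j-1} := N · v_j for j = 2, …, 2.

Pick v_2 = (0, 1, 0, 0)ᵀ.
Then v_1 = N · v_2 = (1, -2, -1, 0)ᵀ.

Sanity check: (A − (-1)·I) v_1 = (0, 0, 0, 0)ᵀ = 0. ✓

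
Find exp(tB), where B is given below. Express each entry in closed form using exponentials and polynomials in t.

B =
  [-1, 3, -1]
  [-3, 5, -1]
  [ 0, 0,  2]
e^{tB} =
  [-3*t*exp(2*t) + exp(2*t), 3*t*exp(2*t), -t*exp(2*t)]
  [-3*t*exp(2*t), 3*t*exp(2*t) + exp(2*t), -t*exp(2*t)]
  [0, 0, exp(2*t)]

Strategy: write B = P · J · P⁻¹ where J is a Jordan canonical form, so e^{tB} = P · e^{tJ} · P⁻¹, and e^{tJ} can be computed block-by-block.

B has Jordan form
J =
  [2, 1, 0]
  [0, 2, 0]
  [0, 0, 2]
(up to reordering of blocks).

Per-block formulas:
  For a 2×2 Jordan block J_2(2): exp(t · J_2(2)) = e^(2t)·(I + t·N), where N is the 2×2 nilpotent shift.
  For a 1×1 block at λ = 2: exp(t · [2]) = [e^(2t)].

After assembling e^{tJ} and conjugating by P, we get:

e^{tB} =
  [-3*t*exp(2*t) + exp(2*t), 3*t*exp(2*t), -t*exp(2*t)]
  [-3*t*exp(2*t), 3*t*exp(2*t) + exp(2*t), -t*exp(2*t)]
  [0, 0, exp(2*t)]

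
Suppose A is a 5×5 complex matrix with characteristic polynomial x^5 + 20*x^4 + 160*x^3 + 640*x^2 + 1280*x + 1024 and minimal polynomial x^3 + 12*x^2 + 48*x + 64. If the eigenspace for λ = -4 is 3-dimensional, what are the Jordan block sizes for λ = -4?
Block sizes for λ = -4: [3, 1, 1]

Step 1 — from the characteristic polynomial, algebraic multiplicity of λ = -4 is 5. From dim ker(A − (-4)·I) = 3, there are exactly 3 Jordan blocks for λ = -4.
Step 2 — from the minimal polynomial, the factor (x + 4)^3 tells us the largest block for λ = -4 has size 3.
Step 3 — with total size 5, 3 blocks, and largest block 3, the block sizes (in nonincreasing order) are [3, 1, 1].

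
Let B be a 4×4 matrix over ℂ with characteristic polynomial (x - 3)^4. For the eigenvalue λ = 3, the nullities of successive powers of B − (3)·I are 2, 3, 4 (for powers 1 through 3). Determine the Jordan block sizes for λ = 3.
Block sizes for λ = 3: [3, 1]

From the dimensions of kernels of powers, the number of Jordan blocks of size at least j is d_j − d_{j−1} where d_j = dim ker(N^j) (with d_0 = 0). Computing the differences gives [2, 1, 1].
The number of blocks of size exactly k is (#blocks of size ≥ k) − (#blocks of size ≥ k + 1), so the partition is: 1 block(s) of size 1, 1 block(s) of size 3.
In nonincreasing order the block sizes are [3, 1].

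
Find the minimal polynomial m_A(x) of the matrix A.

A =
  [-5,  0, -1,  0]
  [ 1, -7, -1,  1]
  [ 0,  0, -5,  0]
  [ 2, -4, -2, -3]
x^3 + 15*x^2 + 75*x + 125

The characteristic polynomial is χ_A(x) = (x + 5)^4, so the eigenvalues are known. The minimal polynomial is
  m_A(x) = Π_λ (x − λ)^{k_λ}
where k_λ is the size of the *largest* Jordan block for λ (equivalently, the smallest k with (A − λI)^k v = 0 for every generalised eigenvector v of λ).

  λ = -5: largest Jordan block has size 3, contributing (x + 5)^3

So m_A(x) = (x + 5)^3 = x^3 + 15*x^2 + 75*x + 125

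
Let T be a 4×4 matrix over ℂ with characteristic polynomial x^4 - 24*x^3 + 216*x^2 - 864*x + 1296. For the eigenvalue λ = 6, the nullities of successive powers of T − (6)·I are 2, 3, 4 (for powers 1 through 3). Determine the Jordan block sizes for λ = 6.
Block sizes for λ = 6: [3, 1]

From the dimensions of kernels of powers, the number of Jordan blocks of size at least j is d_j − d_{j−1} where d_j = dim ker(N^j) (with d_0 = 0). Computing the differences gives [2, 1, 1].
The number of blocks of size exactly k is (#blocks of size ≥ k) − (#blocks of size ≥ k + 1), so the partition is: 1 block(s) of size 1, 1 block(s) of size 3.
In nonincreasing order the block sizes are [3, 1].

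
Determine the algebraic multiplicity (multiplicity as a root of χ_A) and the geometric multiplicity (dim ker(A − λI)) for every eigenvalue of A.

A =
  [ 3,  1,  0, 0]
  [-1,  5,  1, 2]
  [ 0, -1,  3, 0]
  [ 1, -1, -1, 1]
λ = 3: alg = 4, geom = 2

Step 1 — factor the characteristic polynomial to read off the algebraic multiplicities:
  χ_A(x) = (x - 3)^4

Step 2 — compute geometric multiplicities via the rank-nullity identity g(λ) = n − rank(A − λI):
  rank(A − (3)·I) = 2, so dim ker(A − (3)·I) = n − 2 = 2

Summary:
  λ = 3: algebraic multiplicity = 4, geometric multiplicity = 2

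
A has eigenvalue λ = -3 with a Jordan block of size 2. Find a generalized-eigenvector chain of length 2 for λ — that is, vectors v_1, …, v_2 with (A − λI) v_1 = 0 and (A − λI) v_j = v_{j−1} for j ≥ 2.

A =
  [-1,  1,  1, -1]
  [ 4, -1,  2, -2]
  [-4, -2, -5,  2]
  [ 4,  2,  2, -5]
A Jordan chain for λ = -3 of length 2:
v_1 = (2, 4, -4, 4)ᵀ
v_2 = (1, 0, 0, 0)ᵀ

Let N = A − (-3)·I. We want v_2 with N^2 v_2 = 0 but N^1 v_2 ≠ 0; then v_{j-1} := N · v_j for j = 2, …, 2.

Pick v_2 = (1, 0, 0, 0)ᵀ.
Then v_1 = N · v_2 = (2, 4, -4, 4)ᵀ.

Sanity check: (A − (-3)·I) v_1 = (0, 0, 0, 0)ᵀ = 0. ✓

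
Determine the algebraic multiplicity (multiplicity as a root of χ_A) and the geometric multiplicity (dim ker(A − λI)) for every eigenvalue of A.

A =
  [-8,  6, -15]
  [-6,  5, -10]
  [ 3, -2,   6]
λ = 1: alg = 3, geom = 2

Step 1 — factor the characteristic polynomial to read off the algebraic multiplicities:
  χ_A(x) = (x - 1)^3

Step 2 — compute geometric multiplicities via the rank-nullity identity g(λ) = n − rank(A − λI):
  rank(A − (1)·I) = 1, so dim ker(A − (1)·I) = n − 1 = 2

Summary:
  λ = 1: algebraic multiplicity = 3, geometric multiplicity = 2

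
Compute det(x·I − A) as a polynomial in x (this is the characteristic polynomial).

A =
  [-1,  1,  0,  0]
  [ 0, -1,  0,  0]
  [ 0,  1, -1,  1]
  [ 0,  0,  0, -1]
x^4 + 4*x^3 + 6*x^2 + 4*x + 1

Expanding det(x·I − A) (e.g. by cofactor expansion or by noting that A is similar to its Jordan form J, which has the same characteristic polynomial as A) gives
  χ_A(x) = x^4 + 4*x^3 + 6*x^2 + 4*x + 1
which factors as (x + 1)^4. The eigenvalues (with algebraic multiplicities) are λ = -1 with multiplicity 4.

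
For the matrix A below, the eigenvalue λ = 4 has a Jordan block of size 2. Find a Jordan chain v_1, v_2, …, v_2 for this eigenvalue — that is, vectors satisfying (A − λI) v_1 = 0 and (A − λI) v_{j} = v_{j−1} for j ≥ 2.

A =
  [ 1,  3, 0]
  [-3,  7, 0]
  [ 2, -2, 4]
A Jordan chain for λ = 4 of length 2:
v_1 = (-3, -3, 2)ᵀ
v_2 = (1, 0, 0)ᵀ

Let N = A − (4)·I. We want v_2 with N^2 v_2 = 0 but N^1 v_2 ≠ 0; then v_{j-1} := N · v_j for j = 2, …, 2.

Pick v_2 = (1, 0, 0)ᵀ.
Then v_1 = N · v_2 = (-3, -3, 2)ᵀ.

Sanity check: (A − (4)·I) v_1 = (0, 0, 0)ᵀ = 0. ✓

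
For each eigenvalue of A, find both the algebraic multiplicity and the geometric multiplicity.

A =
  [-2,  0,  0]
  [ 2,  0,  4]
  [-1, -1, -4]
λ = -2: alg = 3, geom = 2

Step 1 — factor the characteristic polynomial to read off the algebraic multiplicities:
  χ_A(x) = (x + 2)^3

Step 2 — compute geometric multiplicities via the rank-nullity identity g(λ) = n − rank(A − λI):
  rank(A − (-2)·I) = 1, so dim ker(A − (-2)·I) = n − 1 = 2

Summary:
  λ = -2: algebraic multiplicity = 3, geometric multiplicity = 2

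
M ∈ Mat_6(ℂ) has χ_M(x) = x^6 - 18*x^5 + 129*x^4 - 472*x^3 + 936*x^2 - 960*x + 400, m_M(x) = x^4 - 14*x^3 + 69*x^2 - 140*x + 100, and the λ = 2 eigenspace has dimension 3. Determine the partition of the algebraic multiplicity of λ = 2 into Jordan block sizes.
Block sizes for λ = 2: [2, 1, 1]

Step 1 — from the characteristic polynomial, algebraic multiplicity of λ = 2 is 4. From dim ker(M − (2)·I) = 3, there are exactly 3 Jordan blocks for λ = 2.
Step 2 — from the minimal polynomial, the factor (x − 2)^2 tells us the largest block for λ = 2 has size 2.
Step 3 — with total size 4, 3 blocks, and largest block 2, the block sizes (in nonincreasing order) are [2, 1, 1].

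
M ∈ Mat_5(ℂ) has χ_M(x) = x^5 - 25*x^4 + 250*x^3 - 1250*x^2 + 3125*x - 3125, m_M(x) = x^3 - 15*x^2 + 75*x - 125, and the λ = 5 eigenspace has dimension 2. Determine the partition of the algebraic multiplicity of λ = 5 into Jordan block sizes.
Block sizes for λ = 5: [3, 2]

Step 1 — from the characteristic polynomial, algebraic multiplicity of λ = 5 is 5. From dim ker(M − (5)·I) = 2, there are exactly 2 Jordan blocks for λ = 5.
Step 2 — from the minimal polynomial, the factor (x − 5)^3 tells us the largest block for λ = 5 has size 3.
Step 3 — with total size 5, 2 blocks, and largest block 3, the block sizes (in nonincreasing order) are [3, 2].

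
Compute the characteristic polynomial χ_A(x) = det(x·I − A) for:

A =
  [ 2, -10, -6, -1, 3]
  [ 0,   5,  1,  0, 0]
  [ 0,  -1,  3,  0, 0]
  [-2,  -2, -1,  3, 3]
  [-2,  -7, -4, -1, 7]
x^5 - 20*x^4 + 160*x^3 - 640*x^2 + 1280*x - 1024

Expanding det(x·I − A) (e.g. by cofactor expansion or by noting that A is similar to its Jordan form J, which has the same characteristic polynomial as A) gives
  χ_A(x) = x^5 - 20*x^4 + 160*x^3 - 640*x^2 + 1280*x - 1024
which factors as (x - 4)^5. The eigenvalues (with algebraic multiplicities) are λ = 4 with multiplicity 5.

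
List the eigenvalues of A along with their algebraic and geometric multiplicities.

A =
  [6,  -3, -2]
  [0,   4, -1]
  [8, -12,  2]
λ = 4: alg = 3, geom = 1

Step 1 — factor the characteristic polynomial to read off the algebraic multiplicities:
  χ_A(x) = (x - 4)^3

Step 2 — compute geometric multiplicities via the rank-nullity identity g(λ) = n − rank(A − λI):
  rank(A − (4)·I) = 2, so dim ker(A − (4)·I) = n − 2 = 1

Summary:
  λ = 4: algebraic multiplicity = 3, geometric multiplicity = 1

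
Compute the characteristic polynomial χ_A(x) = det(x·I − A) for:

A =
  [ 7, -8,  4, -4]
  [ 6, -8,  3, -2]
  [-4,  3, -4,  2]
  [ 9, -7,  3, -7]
x^4 + 12*x^3 + 54*x^2 + 108*x + 81

Expanding det(x·I − A) (e.g. by cofactor expansion or by noting that A is similar to its Jordan form J, which has the same characteristic polynomial as A) gives
  χ_A(x) = x^4 + 12*x^3 + 54*x^2 + 108*x + 81
which factors as (x + 3)^4. The eigenvalues (with algebraic multiplicities) are λ = -3 with multiplicity 4.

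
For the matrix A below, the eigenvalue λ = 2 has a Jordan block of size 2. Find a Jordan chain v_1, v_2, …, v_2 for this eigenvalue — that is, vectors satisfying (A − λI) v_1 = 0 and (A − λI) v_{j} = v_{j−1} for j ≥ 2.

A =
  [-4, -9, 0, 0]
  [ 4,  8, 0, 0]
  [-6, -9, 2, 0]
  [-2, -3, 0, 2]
A Jordan chain for λ = 2 of length 2:
v_1 = (-6, 4, -6, -2)ᵀ
v_2 = (1, 0, 0, 0)ᵀ

Let N = A − (2)·I. We want v_2 with N^2 v_2 = 0 but N^1 v_2 ≠ 0; then v_{j-1} := N · v_j for j = 2, …, 2.

Pick v_2 = (1, 0, 0, 0)ᵀ.
Then v_1 = N · v_2 = (-6, 4, -6, -2)ᵀ.

Sanity check: (A − (2)·I) v_1 = (0, 0, 0, 0)ᵀ = 0. ✓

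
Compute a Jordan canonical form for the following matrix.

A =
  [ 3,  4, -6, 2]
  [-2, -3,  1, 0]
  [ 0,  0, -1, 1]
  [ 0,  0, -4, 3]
J_1(-1) ⊕ J_3(1)

The characteristic polynomial is
  det(x·I − A) = x^4 - 2*x^3 + 2*x - 1 = (x - 1)^3*(x + 1)

Eigenvalues and multiplicities (the geometric multiplicity of λ is n − rank(A − λI), which equals the number of Jordan blocks for λ):
  λ = -1: algebraic multiplicity = 1, geometric multiplicity = 1
  λ = 1: algebraic multiplicity = 3, geometric multiplicity = 1

Determining the block sizes for each eigenvalue:
  λ = -1: one block (gm = 1), so the single block has size am = 1 → block sizes [1]
  λ = 1: one block (gm = 1), so the single block has size am = 3 → block sizes [3]

Assembling the blocks gives a Jordan form
J =
  [-1, 0, 0, 0]
  [ 0, 1, 1, 0]
  [ 0, 0, 1, 1]
  [ 0, 0, 0, 1]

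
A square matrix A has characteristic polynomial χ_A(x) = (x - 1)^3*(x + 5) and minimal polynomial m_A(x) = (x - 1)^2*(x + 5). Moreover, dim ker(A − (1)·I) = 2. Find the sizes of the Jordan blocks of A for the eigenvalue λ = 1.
Block sizes for λ = 1: [2, 1]

Step 1 — from the characteristic polynomial, algebraic multiplicity of λ = 1 is 3. From dim ker(A − (1)·I) = 2, there are exactly 2 Jordan blocks for λ = 1.
Step 2 — from the minimal polynomial, the factor (x − 1)^2 tells us the largest block for λ = 1 has size 2.
Step 3 — with total size 3, 2 blocks, and largest block 2, the block sizes (in nonincreasing order) are [2, 1].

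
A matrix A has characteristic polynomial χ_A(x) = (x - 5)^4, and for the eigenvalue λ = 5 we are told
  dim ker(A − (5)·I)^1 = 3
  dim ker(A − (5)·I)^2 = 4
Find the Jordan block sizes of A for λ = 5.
Block sizes for λ = 5: [2, 1, 1]

From the dimensions of kernels of powers, the number of Jordan blocks of size at least j is d_j − d_{j−1} where d_j = dim ker(N^j) (with d_0 = 0). Computing the differences gives [3, 1].
The number of blocks of size exactly k is (#blocks of size ≥ k) − (#blocks of size ≥ k + 1), so the partition is: 2 block(s) of size 1, 1 block(s) of size 2.
In nonincreasing order the block sizes are [2, 1, 1].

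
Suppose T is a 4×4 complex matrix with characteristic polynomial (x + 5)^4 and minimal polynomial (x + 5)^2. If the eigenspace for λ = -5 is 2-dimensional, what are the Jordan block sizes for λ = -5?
Block sizes for λ = -5: [2, 2]

Step 1 — from the characteristic polynomial, algebraic multiplicity of λ = -5 is 4. From dim ker(T − (-5)·I) = 2, there are exactly 2 Jordan blocks for λ = -5.
Step 2 — from the minimal polynomial, the factor (x + 5)^2 tells us the largest block for λ = -5 has size 2.
Step 3 — with total size 4, 2 blocks, and largest block 2, the block sizes (in nonincreasing order) are [2, 2].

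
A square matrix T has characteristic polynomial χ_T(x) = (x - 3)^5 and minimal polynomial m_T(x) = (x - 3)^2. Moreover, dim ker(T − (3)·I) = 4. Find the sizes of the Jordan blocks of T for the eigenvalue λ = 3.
Block sizes for λ = 3: [2, 1, 1, 1]

Step 1 — from the characteristic polynomial, algebraic multiplicity of λ = 3 is 5. From dim ker(T − (3)·I) = 4, there are exactly 4 Jordan blocks for λ = 3.
Step 2 — from the minimal polynomial, the factor (x − 3)^2 tells us the largest block for λ = 3 has size 2.
Step 3 — with total size 5, 4 blocks, and largest block 2, the block sizes (in nonincreasing order) are [2, 1, 1, 1].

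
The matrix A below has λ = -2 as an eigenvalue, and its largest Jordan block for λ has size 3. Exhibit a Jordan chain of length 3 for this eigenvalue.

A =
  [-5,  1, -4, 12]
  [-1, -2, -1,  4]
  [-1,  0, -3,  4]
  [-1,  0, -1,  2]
A Jordan chain for λ = -2 of length 3:
v_1 = (-3, -1, -1, -1)ᵀ
v_2 = (1, 0, 0, 0)ᵀ
v_3 = (0, 1, 0, 0)ᵀ

Let N = A − (-2)·I. We want v_3 with N^3 v_3 = 0 but N^2 v_3 ≠ 0; then v_{j-1} := N · v_j for j = 3, …, 2.

Pick v_3 = (0, 1, 0, 0)ᵀ.
Then v_2 = N · v_3 = (1, 0, 0, 0)ᵀ.
Then v_1 = N · v_2 = (-3, -1, -1, -1)ᵀ.

Sanity check: (A − (-2)·I) v_1 = (0, 0, 0, 0)ᵀ = 0. ✓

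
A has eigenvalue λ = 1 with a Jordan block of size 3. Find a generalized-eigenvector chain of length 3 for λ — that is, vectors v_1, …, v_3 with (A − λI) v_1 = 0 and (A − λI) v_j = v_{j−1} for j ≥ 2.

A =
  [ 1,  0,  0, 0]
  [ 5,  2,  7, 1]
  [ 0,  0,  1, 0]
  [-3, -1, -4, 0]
A Jordan chain for λ = 1 of length 3:
v_1 = (0, 2, 0, -2)ᵀ
v_2 = (0, 5, 0, -3)ᵀ
v_3 = (1, 0, 0, 0)ᵀ

Let N = A − (1)·I. We want v_3 with N^3 v_3 = 0 but N^2 v_3 ≠ 0; then v_{j-1} := N · v_j for j = 3, …, 2.

Pick v_3 = (1, 0, 0, 0)ᵀ.
Then v_2 = N · v_3 = (0, 5, 0, -3)ᵀ.
Then v_1 = N · v_2 = (0, 2, 0, -2)ᵀ.

Sanity check: (A − (1)·I) v_1 = (0, 0, 0, 0)ᵀ = 0. ✓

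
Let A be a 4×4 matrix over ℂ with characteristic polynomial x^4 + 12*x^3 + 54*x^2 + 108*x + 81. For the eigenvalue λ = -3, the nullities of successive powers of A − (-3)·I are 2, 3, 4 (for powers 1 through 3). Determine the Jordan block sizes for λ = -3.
Block sizes for λ = -3: [3, 1]

From the dimensions of kernels of powers, the number of Jordan blocks of size at least j is d_j − d_{j−1} where d_j = dim ker(N^j) (with d_0 = 0). Computing the differences gives [2, 1, 1].
The number of blocks of size exactly k is (#blocks of size ≥ k) − (#blocks of size ≥ k + 1), so the partition is: 1 block(s) of size 1, 1 block(s) of size 3.
In nonincreasing order the block sizes are [3, 1].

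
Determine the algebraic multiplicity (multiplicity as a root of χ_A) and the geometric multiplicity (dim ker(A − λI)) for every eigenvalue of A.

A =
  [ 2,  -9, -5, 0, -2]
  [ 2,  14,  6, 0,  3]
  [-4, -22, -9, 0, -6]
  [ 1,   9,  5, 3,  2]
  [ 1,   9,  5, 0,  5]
λ = 3: alg = 5, geom = 3

Step 1 — factor the characteristic polynomial to read off the algebraic multiplicities:
  χ_A(x) = (x - 3)^5

Step 2 — compute geometric multiplicities via the rank-nullity identity g(λ) = n − rank(A − λI):
  rank(A − (3)·I) = 2, so dim ker(A − (3)·I) = n − 2 = 3

Summary:
  λ = 3: algebraic multiplicity = 5, geometric multiplicity = 3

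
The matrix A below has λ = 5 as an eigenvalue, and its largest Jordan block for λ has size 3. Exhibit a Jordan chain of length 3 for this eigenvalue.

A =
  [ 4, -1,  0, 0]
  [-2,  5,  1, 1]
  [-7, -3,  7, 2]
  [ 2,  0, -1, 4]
A Jordan chain for λ = 5 of length 3:
v_1 = (3, -3, 3, 3)ᵀ
v_2 = (-1, -2, -7, 2)ᵀ
v_3 = (1, 0, 0, 0)ᵀ

Let N = A − (5)·I. We want v_3 with N^3 v_3 = 0 but N^2 v_3 ≠ 0; then v_{j-1} := N · v_j for j = 3, …, 2.

Pick v_3 = (1, 0, 0, 0)ᵀ.
Then v_2 = N · v_3 = (-1, -2, -7, 2)ᵀ.
Then v_1 = N · v_2 = (3, -3, 3, 3)ᵀ.

Sanity check: (A − (5)·I) v_1 = (0, 0, 0, 0)ᵀ = 0. ✓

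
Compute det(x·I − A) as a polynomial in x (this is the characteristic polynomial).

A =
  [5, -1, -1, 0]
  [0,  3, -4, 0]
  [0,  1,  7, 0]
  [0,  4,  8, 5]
x^4 - 20*x^3 + 150*x^2 - 500*x + 625

Expanding det(x·I − A) (e.g. by cofactor expansion or by noting that A is similar to its Jordan form J, which has the same characteristic polynomial as A) gives
  χ_A(x) = x^4 - 20*x^3 + 150*x^2 - 500*x + 625
which factors as (x - 5)^4. The eigenvalues (with algebraic multiplicities) are λ = 5 with multiplicity 4.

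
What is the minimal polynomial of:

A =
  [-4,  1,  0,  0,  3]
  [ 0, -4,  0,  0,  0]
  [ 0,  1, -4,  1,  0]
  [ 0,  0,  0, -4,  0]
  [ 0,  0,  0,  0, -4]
x^2 + 8*x + 16

The characteristic polynomial is χ_A(x) = (x + 4)^5, so the eigenvalues are known. The minimal polynomial is
  m_A(x) = Π_λ (x − λ)^{k_λ}
where k_λ is the size of the *largest* Jordan block for λ (equivalently, the smallest k with (A − λI)^k v = 0 for every generalised eigenvector v of λ).

  λ = -4: largest Jordan block has size 2, contributing (x + 4)^2

So m_A(x) = (x + 4)^2 = x^2 + 8*x + 16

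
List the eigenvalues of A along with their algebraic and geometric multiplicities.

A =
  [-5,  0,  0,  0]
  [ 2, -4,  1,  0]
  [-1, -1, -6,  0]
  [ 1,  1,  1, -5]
λ = -5: alg = 4, geom = 2

Step 1 — factor the characteristic polynomial to read off the algebraic multiplicities:
  χ_A(x) = (x + 5)^4

Step 2 — compute geometric multiplicities via the rank-nullity identity g(λ) = n − rank(A − λI):
  rank(A − (-5)·I) = 2, so dim ker(A − (-5)·I) = n − 2 = 2

Summary:
  λ = -5: algebraic multiplicity = 4, geometric multiplicity = 2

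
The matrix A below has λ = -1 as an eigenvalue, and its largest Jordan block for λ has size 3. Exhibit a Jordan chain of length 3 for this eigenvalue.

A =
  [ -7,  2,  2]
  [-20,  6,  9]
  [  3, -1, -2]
A Jordan chain for λ = -1 of length 3:
v_1 = (2, 7, -1)ᵀ
v_2 = (-6, -20, 3)ᵀ
v_3 = (1, 0, 0)ᵀ

Let N = A − (-1)·I. We want v_3 with N^3 v_3 = 0 but N^2 v_3 ≠ 0; then v_{j-1} := N · v_j for j = 3, …, 2.

Pick v_3 = (1, 0, 0)ᵀ.
Then v_2 = N · v_3 = (-6, -20, 3)ᵀ.
Then v_1 = N · v_2 = (2, 7, -1)ᵀ.

Sanity check: (A − (-1)·I) v_1 = (0, 0, 0)ᵀ = 0. ✓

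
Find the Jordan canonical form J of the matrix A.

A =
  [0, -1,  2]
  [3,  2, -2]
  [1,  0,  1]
J_3(1)

The characteristic polynomial is
  det(x·I − A) = x^3 - 3*x^2 + 3*x - 1 = (x - 1)^3

Eigenvalues and multiplicities (the geometric multiplicity of λ is n − rank(A − λI), which equals the number of Jordan blocks for λ):
  λ = 1: algebraic multiplicity = 3, geometric multiplicity = 1

Determining the block sizes for each eigenvalue:
  λ = 1: one block (gm = 1), so the single block has size am = 3 → block sizes [3]

Assembling the blocks gives a Jordan form
J =
  [1, 1, 0]
  [0, 1, 1]
  [0, 0, 1]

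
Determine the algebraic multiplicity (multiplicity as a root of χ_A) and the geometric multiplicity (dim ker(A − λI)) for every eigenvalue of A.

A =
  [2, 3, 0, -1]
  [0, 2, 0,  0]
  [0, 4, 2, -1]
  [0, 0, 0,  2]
λ = 2: alg = 4, geom = 2

Step 1 — factor the characteristic polynomial to read off the algebraic multiplicities:
  χ_A(x) = (x - 2)^4

Step 2 — compute geometric multiplicities via the rank-nullity identity g(λ) = n − rank(A − λI):
  rank(A − (2)·I) = 2, so dim ker(A − (2)·I) = n − 2 = 2

Summary:
  λ = 2: algebraic multiplicity = 4, geometric multiplicity = 2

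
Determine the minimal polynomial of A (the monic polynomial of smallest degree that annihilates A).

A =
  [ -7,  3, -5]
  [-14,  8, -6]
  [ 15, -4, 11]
x^3 - 12*x^2 + 48*x - 64

The characteristic polynomial is χ_A(x) = (x - 4)^3, so the eigenvalues are known. The minimal polynomial is
  m_A(x) = Π_λ (x − λ)^{k_λ}
where k_λ is the size of the *largest* Jordan block for λ (equivalently, the smallest k with (A − λI)^k v = 0 for every generalised eigenvector v of λ).

  λ = 4: largest Jordan block has size 3, contributing (x − 4)^3

So m_A(x) = (x - 4)^3 = x^3 - 12*x^2 + 48*x - 64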